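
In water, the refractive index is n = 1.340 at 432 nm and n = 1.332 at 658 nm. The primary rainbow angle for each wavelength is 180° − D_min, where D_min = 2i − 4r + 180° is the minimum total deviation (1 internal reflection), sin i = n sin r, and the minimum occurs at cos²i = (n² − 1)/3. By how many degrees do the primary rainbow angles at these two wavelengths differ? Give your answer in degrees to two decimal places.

1.15°

At 432 nm (n = 1.340): cos²i = 0.26520 → i = 59.004°, r = 39.770°, D_min = 138.929°, rainbow angle = 41.071°.
At 658 nm (n = 1.332): cos²i = 0.25807 → i = 59.469°, r = 40.290°, D_min = 137.776°, rainbow angle = 42.224°.
Angular width = |41.071° − 42.224°| = 1.153°.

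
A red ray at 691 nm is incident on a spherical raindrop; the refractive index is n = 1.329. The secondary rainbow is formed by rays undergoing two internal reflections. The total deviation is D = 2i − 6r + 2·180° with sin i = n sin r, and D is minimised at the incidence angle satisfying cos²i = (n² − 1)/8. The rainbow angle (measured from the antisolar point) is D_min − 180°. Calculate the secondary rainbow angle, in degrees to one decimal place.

49.8°

cos²i = (1.76624 − 1)/8 = 0.09578; i = arccos(0.30948) = 71.972°.
sin r = sin 71.972°/1.329 = 0.71550; r = 45.685°.
D_min = 2·71.972° − 6·45.685° + 360° = 229.837°.
Rainbow angle = D_min − 180° = 49.837°.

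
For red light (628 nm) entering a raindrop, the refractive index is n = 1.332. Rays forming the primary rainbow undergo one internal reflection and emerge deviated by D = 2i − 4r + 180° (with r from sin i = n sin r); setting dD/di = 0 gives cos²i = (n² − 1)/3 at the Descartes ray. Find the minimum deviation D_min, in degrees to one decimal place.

137.8°

cos²i = (1.77422 − 1)/3 = 0.25807; i = arccos(0.50801) = 59.469°.
sin r = sin 59.469°/1.332 = 0.64666; r = 40.290°.
D_min = 2·59.469° − 4·40.290° + 180° = 137.776°.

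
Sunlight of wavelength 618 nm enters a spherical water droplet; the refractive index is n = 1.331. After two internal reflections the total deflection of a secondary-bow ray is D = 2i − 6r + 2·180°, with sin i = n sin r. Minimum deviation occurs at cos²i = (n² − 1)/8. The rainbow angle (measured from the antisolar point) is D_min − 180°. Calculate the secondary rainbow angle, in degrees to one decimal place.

50.4°

cos²i = (1.77156 − 1)/8 = 0.09645; i = arccos(0.31056) = 71.907°.
sin r = sin 71.907°/1.331 = 0.71417; r = 45.575°.
D_min = 2·71.907° − 6·45.575° + 360° = 230.365°.
Rainbow angle = D_min − 180° = 50.365°.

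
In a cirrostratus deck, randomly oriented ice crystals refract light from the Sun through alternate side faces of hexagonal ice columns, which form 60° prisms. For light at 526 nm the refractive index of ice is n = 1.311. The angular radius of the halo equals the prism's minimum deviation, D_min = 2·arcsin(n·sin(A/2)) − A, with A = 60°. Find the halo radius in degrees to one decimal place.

n·sin(A/2) = 1.311 × sin 30° = 1.311 × 0.5000 = 0.6555.
D_min = 2·arcsin(0.6555) − 60° = 2 × 40.958° − 60° = 21.915°.

21.9°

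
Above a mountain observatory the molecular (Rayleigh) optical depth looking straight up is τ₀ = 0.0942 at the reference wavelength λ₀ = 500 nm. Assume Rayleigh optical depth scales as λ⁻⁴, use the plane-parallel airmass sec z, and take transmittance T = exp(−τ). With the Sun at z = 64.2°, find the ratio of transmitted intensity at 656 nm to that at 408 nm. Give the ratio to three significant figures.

1.51

Airmass: sec 64.2° = 2.2976.
τ(656 nm) = 0.0942 × (500/656)⁴ × 2.2976 = 0.0942 × 0.3375 × 2.2976 = 0.0730.
τ(408 nm) = 0.0942 × (500/408)⁴ × 2.2976 = 0.0942 × 2.2555 × 2.2976 = 0.4882.
T(656)/T(408) = exp(τ_B − τ_A) = exp(0.4151) = 1.5146.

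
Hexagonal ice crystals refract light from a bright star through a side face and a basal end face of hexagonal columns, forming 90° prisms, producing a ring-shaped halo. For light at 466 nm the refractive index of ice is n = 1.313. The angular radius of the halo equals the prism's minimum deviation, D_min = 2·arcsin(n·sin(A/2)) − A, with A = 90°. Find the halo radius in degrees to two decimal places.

n·sin(A/2) = 1.313 × sin 45° = 1.313 × 0.7071 = 0.9284.
D_min = 2·arcsin(0.9284) − 90° = 2 × 68.192° − 90° = 46.383°.

46.38°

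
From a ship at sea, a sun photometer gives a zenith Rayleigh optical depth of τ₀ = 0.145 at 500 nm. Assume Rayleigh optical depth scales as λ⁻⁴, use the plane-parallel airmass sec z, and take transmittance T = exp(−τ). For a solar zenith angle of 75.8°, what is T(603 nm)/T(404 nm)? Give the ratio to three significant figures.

Airmass: sec 75.8° = 4.0765.
τ(603 nm) = 0.145 × (500/603)⁴ × 4.0765 = 0.145 × 0.4727 × 4.0765 = 0.2794.
τ(404 nm) = 0.145 × (500/404)⁴ × 4.0765 = 0.145 × 2.3461 × 4.0765 = 1.3868.
T(603)/T(404) = exp(τ_B − τ_A) = exp(1.1074) = 3.0264.

3.03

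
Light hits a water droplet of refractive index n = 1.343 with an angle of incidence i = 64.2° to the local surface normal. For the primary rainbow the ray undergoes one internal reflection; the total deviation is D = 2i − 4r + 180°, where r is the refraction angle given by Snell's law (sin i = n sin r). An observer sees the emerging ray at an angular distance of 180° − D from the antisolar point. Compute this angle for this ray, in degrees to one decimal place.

40.0°

sin r = sin 64.2° / 1.343 = 0.9003/1.343 = 0.6704; r = 42.10°.
D = 2·64.2° − 4·42.10° + 180° = 128.40° − 168.39° + 180° = 140.01°.
Angle from antisolar point = 180° − D = 39.99°.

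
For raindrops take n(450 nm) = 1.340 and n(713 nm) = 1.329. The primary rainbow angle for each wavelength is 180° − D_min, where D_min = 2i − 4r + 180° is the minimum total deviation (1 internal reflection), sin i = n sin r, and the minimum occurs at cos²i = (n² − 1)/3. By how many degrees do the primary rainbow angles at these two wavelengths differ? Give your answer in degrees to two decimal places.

At 450 nm (n = 1.340): cos²i = 0.26520 → i = 59.004°, r = 39.770°, D_min = 138.929°, rainbow angle = 41.071°.
At 713 nm (n = 1.329): cos²i = 0.25541 → i = 59.643°, r = 40.487°, D_min = 137.337°, rainbow angle = 42.663°.
Angular width = |41.071° − 42.663°| = 1.592°.

1.59°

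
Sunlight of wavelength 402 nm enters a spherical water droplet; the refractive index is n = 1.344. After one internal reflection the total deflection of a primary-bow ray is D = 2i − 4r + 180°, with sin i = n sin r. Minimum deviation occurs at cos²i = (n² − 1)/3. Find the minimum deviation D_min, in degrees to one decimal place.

139.5°

cos²i = (1.80634 − 1)/3 = 0.26878; i = arccos(0.51844) = 58.772°.
sin r = sin 58.772°/1.344 = 0.63625; r = 39.512°.
D_min = 2·58.772° − 4·39.512° + 180° = 139.495°.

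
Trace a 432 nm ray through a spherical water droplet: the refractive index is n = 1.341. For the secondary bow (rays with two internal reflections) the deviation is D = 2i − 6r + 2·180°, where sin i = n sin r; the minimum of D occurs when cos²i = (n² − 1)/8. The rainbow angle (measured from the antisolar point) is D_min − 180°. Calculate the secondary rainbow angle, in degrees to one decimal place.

cos²i = (1.79828 − 1)/8 = 0.09979; i = arccos(0.31589) = 71.586°.
sin r = sin 71.586°/1.341 = 0.70753; r = 45.034°.
D_min = 2·71.586° − 6·45.034° + 360° = 232.966°.
Rainbow angle = D_min − 180° = 52.966°.

53.0°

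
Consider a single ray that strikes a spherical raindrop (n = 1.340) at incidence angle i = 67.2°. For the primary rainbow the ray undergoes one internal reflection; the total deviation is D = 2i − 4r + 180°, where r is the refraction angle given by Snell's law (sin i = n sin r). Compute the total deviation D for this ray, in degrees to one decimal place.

140.5°

sin r = sin 67.2° / 1.340 = 0.9219/1.340 = 0.6880; r = 43.47°.
D = 2·67.2° − 4·43.47° + 180° = 134.40° − 173.87° + 180° = 140.53°.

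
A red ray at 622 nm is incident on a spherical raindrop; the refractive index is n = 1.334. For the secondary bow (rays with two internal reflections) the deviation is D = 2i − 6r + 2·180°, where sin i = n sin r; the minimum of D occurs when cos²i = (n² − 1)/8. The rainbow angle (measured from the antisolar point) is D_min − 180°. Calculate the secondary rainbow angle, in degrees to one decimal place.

cos²i = (1.77956 − 1)/8 = 0.09744; i = arccos(0.31216) = 71.810°.
sin r = sin 71.810°/1.334 = 0.71217; r = 45.411°.
D_min = 2·71.810° − 6·45.411° + 360° = 231.153°.
Rainbow angle = D_min − 180° = 51.153°.

51.2°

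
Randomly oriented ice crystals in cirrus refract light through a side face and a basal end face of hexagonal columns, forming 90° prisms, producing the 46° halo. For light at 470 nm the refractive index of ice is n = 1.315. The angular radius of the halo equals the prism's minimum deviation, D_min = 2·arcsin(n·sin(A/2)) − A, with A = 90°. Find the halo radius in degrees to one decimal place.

46.8°

n·sin(A/2) = 1.315 × sin 45° = 1.315 × 0.7071 = 0.9298.
D_min = 2·arcsin(0.9298) − 90° = 2 × 68.411° − 90° = 46.821°.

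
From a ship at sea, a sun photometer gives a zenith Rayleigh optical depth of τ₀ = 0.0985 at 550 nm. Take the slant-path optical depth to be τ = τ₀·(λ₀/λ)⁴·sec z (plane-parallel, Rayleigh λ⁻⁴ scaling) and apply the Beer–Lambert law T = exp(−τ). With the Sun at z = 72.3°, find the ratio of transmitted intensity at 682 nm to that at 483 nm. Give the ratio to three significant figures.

1.50

Airmass: sec 72.3° = 3.2891.
τ(682 nm) = 0.0985 × (550/682)⁴ × 3.2891 = 0.0985 × 0.4230 × 3.2891 = 0.1370.
τ(483 nm) = 0.0985 × (550/483)⁴ × 3.2891 = 0.0985 × 1.6814 × 3.2891 = 0.5447.
T(682)/T(483) = exp(τ_B − τ_A) = exp(0.4077) = 1.5033.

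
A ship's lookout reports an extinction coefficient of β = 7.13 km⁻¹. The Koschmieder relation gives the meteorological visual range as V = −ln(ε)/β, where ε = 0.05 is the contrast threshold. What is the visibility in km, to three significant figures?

0.420 km

V = −ln(0.05) / 7.13 = 2.996 / 7.13 = 0.4202 km.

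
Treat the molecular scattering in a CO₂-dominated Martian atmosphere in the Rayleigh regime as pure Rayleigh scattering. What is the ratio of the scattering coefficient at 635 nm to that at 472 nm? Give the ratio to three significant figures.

0.305

Rayleigh scattering ∝ λ⁻⁴, so the ratio of coefficients is the inverse fourth power of the wavelength ratio.
σ(635)/σ(472) = (472/635)⁴ = (0.7433)⁴ = 0.3053.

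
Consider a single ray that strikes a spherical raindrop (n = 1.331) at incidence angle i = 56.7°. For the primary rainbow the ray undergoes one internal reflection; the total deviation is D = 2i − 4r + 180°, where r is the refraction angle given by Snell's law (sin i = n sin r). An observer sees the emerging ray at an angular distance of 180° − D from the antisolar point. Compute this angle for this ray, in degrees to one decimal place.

42.2°

sin r = sin 56.7° / 1.331 = 0.8358/1.331 = 0.6280; r = 38.90°.
D = 2·56.7° − 4·38.90° + 180° = 113.40° − 155.60° + 180° = 137.80°.
Angle from antisolar point = 180° − D = 42.20°.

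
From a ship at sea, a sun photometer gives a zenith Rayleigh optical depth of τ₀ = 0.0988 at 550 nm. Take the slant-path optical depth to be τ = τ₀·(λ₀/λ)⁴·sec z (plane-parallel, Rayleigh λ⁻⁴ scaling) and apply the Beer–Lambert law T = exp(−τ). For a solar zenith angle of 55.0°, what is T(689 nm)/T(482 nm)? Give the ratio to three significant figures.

Airmass: sec 55.0° = 1.7434.
τ(689 nm) = 0.0988 × (550/689)⁴ × 1.7434 = 0.0988 × 0.4060 × 1.7434 = 0.0699.
τ(482 nm) = 0.0988 × (550/482)⁴ × 1.7434 = 0.0988 × 1.6954 × 1.7434 = 0.2920.
T(689)/T(482) = exp(τ_B − τ_A) = exp(0.2221) = 1.2487.

1.25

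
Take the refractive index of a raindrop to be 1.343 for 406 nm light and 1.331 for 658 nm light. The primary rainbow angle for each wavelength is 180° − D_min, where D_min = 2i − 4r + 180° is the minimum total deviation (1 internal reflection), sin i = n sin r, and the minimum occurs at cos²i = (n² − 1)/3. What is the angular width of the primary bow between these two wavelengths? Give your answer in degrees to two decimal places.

1.72°

At 406 nm (n = 1.343): cos²i = 0.26788 → i = 58.830°, r = 39.577°, D_min = 139.354°, rainbow angle = 40.646°.
At 658 nm (n = 1.331): cos²i = 0.25719 → i = 59.527°, r = 40.356°, D_min = 137.630°, rainbow angle = 42.370°.
Angular width = |40.646° − 42.370°| = 1.724°.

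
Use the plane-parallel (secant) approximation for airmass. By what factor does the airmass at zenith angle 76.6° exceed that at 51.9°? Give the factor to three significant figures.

X(76.6°)/X(51.9°) = sec 76.6° / sec 51.9° = cos 51.9° / cos 76.6° = 0.6170/0.2317 = 2.6625.

2.66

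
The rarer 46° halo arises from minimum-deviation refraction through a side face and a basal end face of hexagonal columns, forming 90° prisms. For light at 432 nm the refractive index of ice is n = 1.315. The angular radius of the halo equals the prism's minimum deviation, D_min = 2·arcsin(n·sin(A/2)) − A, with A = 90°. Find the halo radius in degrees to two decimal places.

n·sin(A/2) = 1.315 × sin 45° = 1.315 × 0.7071 = 0.9298.
D_min = 2·arcsin(0.9298) − 90° = 2 × 68.411° − 90° = 46.821°.

46.82°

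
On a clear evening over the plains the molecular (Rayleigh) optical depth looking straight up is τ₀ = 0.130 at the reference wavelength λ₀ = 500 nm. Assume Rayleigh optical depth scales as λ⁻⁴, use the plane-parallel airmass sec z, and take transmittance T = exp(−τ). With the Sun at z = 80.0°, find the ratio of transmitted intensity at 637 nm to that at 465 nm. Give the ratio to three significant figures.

Airmass: sec 80.0° = 5.7588.
τ(637 nm) = 0.130 × (500/637)⁴ × 5.7588 = 0.130 × 0.3796 × 5.7588 = 0.2842.
τ(465 nm) = 0.130 × (500/465)⁴ × 5.7588 = 0.130 × 1.3368 × 5.7588 = 1.0008.
T(637)/T(465) = exp(τ_B − τ_A) = exp(0.7166) = 2.0475.

2.05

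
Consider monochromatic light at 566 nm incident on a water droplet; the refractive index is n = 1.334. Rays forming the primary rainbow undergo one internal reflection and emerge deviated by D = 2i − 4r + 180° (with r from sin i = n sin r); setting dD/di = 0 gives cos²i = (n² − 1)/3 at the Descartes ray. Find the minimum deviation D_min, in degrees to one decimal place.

cos²i = (1.77956 − 1)/3 = 0.25985; i = arccos(0.50976) = 59.352°.
sin r = sin 59.352°/1.334 = 0.64492; r = 40.159°.
D_min = 2·59.352° − 4·40.159° + 180° = 138.067°.

138.1°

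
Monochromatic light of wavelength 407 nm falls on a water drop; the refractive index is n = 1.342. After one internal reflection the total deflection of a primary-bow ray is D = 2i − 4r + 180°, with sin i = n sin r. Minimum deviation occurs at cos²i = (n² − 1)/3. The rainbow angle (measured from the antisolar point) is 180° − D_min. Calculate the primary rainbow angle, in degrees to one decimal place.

cos²i = (1.80096 − 1)/3 = 0.26699; i = arccos(0.51671) = 58.888°.
sin r = sin 58.888°/1.342 = 0.63797; r = 39.641°.
D_min = 2·58.888° − 4·39.641° + 180° = 139.213°.
Rainbow angle = 180° − D_min = 40.787°.

40.8°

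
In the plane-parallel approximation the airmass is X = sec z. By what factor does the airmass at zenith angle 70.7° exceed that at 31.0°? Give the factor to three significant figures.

X(70.7°)/X(31.0°) = sec 70.7° / sec 31.0° = cos 31.0° / cos 70.7° = 0.8572/0.3305 = 2.5934.

2.59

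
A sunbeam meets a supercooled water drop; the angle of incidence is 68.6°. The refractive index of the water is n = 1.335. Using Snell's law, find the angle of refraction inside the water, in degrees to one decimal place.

44.2°

Snell: sin θ_r = sin θ_i / n = sin 68.6° / 1.335 = 0.9311 / 1.335 = 0.6974.
θ_r = arcsin(0.6974) = 44.22°.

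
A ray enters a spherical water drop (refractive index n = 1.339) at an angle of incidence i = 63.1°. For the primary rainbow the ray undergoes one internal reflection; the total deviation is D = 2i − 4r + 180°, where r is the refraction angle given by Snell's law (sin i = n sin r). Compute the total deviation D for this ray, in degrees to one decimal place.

139.2°

sin r = sin 63.1° / 1.339 = 0.8918/1.339 = 0.6660; r = 41.76°.
D = 2·63.1° − 4·41.76° + 180° = 126.20° − 167.04° + 180° = 139.16°.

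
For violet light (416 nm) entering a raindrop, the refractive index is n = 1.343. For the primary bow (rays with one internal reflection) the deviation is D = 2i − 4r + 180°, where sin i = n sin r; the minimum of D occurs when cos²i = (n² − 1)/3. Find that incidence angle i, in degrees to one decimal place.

cos²i = (1.343² − 1)/3 = (1.80365 − 1)/3 = 0.26788.
cos i = 0.51757, so i = 58.830°.

58.8°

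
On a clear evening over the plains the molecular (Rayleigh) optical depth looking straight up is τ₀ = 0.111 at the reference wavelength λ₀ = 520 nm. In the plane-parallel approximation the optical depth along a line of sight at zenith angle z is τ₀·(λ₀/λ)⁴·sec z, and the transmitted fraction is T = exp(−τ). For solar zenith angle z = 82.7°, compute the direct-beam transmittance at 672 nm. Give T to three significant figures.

0.731

sec 82.7° = 7.8700.
τ = 0.111 × (520/672)⁴ × 7.8700 = 0.111 × 0.3585 × 7.8700 = 0.3132.
T = exp(−0.3132) = 0.7311.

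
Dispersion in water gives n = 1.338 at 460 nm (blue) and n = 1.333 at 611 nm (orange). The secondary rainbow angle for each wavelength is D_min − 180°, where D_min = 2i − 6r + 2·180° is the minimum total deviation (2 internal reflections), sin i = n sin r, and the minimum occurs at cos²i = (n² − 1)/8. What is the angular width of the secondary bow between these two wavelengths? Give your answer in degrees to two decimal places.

At 460 nm (n = 1.338): cos²i = 0.09878 → i = 71.682°, r = 45.195°, D_min = 232.193°, rainbow angle = 52.193°.
At 611 nm (n = 1.333): cos²i = 0.09711 → i = 71.843°, r = 45.466°, D_min = 230.891°, rainbow angle = 50.891°.
Angular width = |52.193° − 50.891°| = 1.302°.

1.30°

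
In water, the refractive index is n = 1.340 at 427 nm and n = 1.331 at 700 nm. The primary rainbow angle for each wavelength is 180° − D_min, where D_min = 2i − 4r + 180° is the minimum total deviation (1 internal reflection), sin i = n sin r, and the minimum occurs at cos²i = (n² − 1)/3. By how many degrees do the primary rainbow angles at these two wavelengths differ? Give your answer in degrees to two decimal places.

1.30°

At 427 nm (n = 1.340): cos²i = 0.26520 → i = 59.004°, r = 39.770°, D_min = 138.929°, rainbow angle = 41.071°.
At 700 nm (n = 1.331): cos²i = 0.25719 → i = 59.527°, r = 40.356°, D_min = 137.630°, rainbow angle = 42.370°.
Angular width = |41.071° − 42.370°| = 1.299°.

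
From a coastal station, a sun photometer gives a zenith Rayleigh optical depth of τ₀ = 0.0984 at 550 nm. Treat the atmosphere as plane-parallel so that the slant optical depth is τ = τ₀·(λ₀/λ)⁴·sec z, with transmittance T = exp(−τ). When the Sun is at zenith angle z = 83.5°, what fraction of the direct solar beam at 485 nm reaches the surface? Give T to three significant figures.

sec 83.5° = 8.8337.
τ = 0.0984 × (550/485)⁴ × 8.8337 = 0.0984 × 1.6538 × 8.8337 = 1.4375.
T = exp(−1.4375) = 0.2375.

0.238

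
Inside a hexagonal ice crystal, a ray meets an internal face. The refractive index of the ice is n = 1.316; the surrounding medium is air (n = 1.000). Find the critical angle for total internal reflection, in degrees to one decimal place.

sin θ_c = n_air / n = 1.000 / 1.316 = 0.7599.
θ_c = arcsin(0.7599) = 49.45°.

49.5°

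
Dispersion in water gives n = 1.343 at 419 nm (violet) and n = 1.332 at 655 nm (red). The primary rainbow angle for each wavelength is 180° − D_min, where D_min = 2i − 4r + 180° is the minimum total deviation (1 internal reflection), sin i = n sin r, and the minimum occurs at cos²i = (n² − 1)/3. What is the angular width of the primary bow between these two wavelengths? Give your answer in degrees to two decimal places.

At 419 nm (n = 1.343): cos²i = 0.26788 → i = 58.830°, r = 39.577°, D_min = 139.354°, rainbow angle = 40.646°.
At 655 nm (n = 1.332): cos²i = 0.25807 → i = 59.469°, r = 40.290°, D_min = 137.776°, rainbow angle = 42.224°.
Angular width = |40.646° − 42.224°| = 1.578°.

1.58°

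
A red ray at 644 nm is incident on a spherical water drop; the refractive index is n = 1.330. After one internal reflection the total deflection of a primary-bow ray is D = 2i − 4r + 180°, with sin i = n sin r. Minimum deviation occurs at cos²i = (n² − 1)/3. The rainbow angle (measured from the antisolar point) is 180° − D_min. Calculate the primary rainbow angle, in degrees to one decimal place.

42.5°

cos²i = (1.76890 − 1)/3 = 0.25630; i = arccos(0.50626) = 59.585°.
sin r = sin 59.585°/1.330 = 0.64841; r = 40.422°.
D_min = 2·59.585° − 4·40.422° + 180° = 137.484°.
Rainbow angle = 180° − D_min = 42.516°.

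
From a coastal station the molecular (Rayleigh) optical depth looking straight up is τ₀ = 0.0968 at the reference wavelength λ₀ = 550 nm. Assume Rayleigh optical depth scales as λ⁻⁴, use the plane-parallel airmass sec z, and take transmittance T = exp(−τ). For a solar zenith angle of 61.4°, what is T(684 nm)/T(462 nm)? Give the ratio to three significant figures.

Airmass: sec 61.4° = 2.0890.
τ(684 nm) = 0.0968 × (550/684)⁴ × 2.0890 = 0.0968 × 0.4180 × 2.0890 = 0.0845.
τ(462 nm) = 0.0968 × (550/462)⁴ × 2.0890 = 0.0968 × 2.0086 × 2.0890 = 0.4062.
T(684)/T(462) = exp(τ_B − τ_A) = exp(0.3216) = 1.3794.

1.38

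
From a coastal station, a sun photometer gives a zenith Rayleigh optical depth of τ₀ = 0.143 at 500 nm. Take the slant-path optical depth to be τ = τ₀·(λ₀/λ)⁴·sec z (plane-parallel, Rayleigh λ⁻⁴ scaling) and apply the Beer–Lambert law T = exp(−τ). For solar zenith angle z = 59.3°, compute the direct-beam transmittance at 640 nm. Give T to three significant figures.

sec 59.3° = 1.9587.
τ = 0.143 × (500/640)⁴ × 1.9587 = 0.143 × 0.3725 × 1.9587 = 0.1043.
T = exp(−0.1043) = 0.9009.

0.901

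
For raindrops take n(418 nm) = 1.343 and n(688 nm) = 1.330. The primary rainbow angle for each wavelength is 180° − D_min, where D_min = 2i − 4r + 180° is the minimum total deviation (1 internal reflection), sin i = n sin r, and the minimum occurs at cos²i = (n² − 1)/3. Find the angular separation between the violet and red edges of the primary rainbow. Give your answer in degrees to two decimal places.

At 418 nm (n = 1.343): cos²i = 0.26788 → i = 58.830°, r = 39.577°, D_min = 139.354°, rainbow angle = 40.646°.
At 688 nm (n = 1.330): cos²i = 0.25630 → i = 59.585°, r = 40.422°, D_min = 137.484°, rainbow angle = 42.516°.
Angular width = |40.646° − 42.516°| = 1.871°.

1.87°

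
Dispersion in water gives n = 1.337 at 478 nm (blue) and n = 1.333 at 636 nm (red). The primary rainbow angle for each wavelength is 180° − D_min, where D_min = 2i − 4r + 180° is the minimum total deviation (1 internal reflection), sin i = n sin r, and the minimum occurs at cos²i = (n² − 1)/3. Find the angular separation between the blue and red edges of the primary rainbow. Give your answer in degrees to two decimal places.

At 478 nm (n = 1.337): cos²i = 0.26252 → i = 59.178°, r = 39.964°, D_min = 138.500°, rainbow angle = 41.500°.
At 636 nm (n = 1.333): cos²i = 0.25896 → i = 59.410°, r = 40.225°, D_min = 137.922°, rainbow angle = 42.078°.
Angular width = |41.500° − 42.078°| = 0.578°.

0.58°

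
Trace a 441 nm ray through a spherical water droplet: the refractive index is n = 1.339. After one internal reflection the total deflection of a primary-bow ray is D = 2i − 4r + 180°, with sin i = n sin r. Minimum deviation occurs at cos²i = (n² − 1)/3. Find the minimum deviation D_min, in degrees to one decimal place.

cos²i = (1.79292 − 1)/3 = 0.26431; i = arccos(0.51411) = 59.062°.
sin r = sin 59.062°/1.339 = 0.64057; r = 39.834°.
D_min = 2·59.062° − 4·39.834° + 180° = 138.786°.

138.8°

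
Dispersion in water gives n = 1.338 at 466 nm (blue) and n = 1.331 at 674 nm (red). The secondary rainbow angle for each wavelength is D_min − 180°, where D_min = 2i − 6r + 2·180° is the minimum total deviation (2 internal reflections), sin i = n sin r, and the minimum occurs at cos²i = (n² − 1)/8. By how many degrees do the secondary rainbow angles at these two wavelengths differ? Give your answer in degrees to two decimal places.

At 466 nm (n = 1.338): cos²i = 0.09878 → i = 71.682°, r = 45.195°, D_min = 232.193°, rainbow angle = 52.193°.
At 674 nm (n = 1.331): cos²i = 0.09645 → i = 71.907°, r = 45.575°, D_min = 230.365°, rainbow angle = 50.365°.
Angular width = |52.193° − 50.365°| = 1.828°.

1.83°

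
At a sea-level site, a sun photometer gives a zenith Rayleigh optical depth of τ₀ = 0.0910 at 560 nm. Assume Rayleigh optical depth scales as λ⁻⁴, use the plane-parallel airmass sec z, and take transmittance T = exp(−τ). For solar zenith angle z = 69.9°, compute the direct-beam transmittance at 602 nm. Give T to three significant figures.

sec 69.9° = 2.9099.
τ = 0.0910 × (560/602)⁴ × 2.9099 = 0.0910 × 0.7488 × 2.9099 = 0.1983.
T = exp(−0.1983) = 0.8201.

0.820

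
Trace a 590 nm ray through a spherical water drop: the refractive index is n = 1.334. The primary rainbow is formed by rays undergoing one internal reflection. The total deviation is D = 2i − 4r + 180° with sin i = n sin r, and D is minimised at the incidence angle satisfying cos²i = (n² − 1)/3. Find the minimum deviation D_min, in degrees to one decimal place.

138.1°

cos²i = (1.77956 − 1)/3 = 0.25985; i = arccos(0.50976) = 59.352°.
sin r = sin 59.352°/1.334 = 0.64492; r = 40.159°.
D_min = 2·59.352° − 4·40.159° + 180° = 138.067°.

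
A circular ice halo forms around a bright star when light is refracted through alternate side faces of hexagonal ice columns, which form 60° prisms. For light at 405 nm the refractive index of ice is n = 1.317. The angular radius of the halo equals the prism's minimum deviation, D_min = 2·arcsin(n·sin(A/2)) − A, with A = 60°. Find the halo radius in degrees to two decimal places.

22.37°

n·sin(A/2) = 1.317 × sin 30° = 1.317 × 0.5000 = 0.6585.
D_min = 2·arcsin(0.6585) − 60° = 2 × 41.186° − 60° = 22.371°.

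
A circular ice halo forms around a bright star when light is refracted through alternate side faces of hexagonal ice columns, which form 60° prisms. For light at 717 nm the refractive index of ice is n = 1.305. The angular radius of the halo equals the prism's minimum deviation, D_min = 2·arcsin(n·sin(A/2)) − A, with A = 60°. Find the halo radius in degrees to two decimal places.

21.46°

n·sin(A/2) = 1.305 × sin 30° = 1.305 × 0.5000 = 0.6525.
D_min = 2·arcsin(0.6525) − 60° = 2 × 40.730° − 60° = 21.461°.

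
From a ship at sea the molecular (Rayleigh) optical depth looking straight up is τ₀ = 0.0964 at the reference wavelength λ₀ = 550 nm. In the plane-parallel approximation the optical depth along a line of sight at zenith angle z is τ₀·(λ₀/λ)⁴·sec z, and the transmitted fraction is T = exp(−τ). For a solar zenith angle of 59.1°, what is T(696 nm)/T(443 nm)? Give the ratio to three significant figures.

1.45

Airmass: sec 59.1° = 1.9473.
τ(696 nm) = 0.0964 × (550/696)⁴ × 1.9473 = 0.0964 × 0.3900 × 1.9473 = 0.0732.
τ(443 nm) = 0.0964 × (550/443)⁴ × 1.9473 = 0.0964 × 2.3759 × 1.9473 = 0.4460.
T(696)/T(443) = exp(τ_B − τ_A) = exp(0.3728) = 1.4518.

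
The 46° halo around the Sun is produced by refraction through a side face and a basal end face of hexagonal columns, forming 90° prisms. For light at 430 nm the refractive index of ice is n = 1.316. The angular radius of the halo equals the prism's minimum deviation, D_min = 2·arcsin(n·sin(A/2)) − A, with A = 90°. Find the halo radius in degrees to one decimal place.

n·sin(A/2) = 1.316 × sin 45° = 1.316 × 0.7071 = 0.9306.
D_min = 2·arcsin(0.9306) − 90° = 2 × 68.521° − 90° = 47.042°.

47.0°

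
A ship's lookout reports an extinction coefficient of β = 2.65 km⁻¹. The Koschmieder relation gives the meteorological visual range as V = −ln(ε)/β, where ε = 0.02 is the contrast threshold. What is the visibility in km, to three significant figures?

V = −ln(0.02) / 2.65 = 3.912 / 2.65 = 1.4762 km.

1.48 km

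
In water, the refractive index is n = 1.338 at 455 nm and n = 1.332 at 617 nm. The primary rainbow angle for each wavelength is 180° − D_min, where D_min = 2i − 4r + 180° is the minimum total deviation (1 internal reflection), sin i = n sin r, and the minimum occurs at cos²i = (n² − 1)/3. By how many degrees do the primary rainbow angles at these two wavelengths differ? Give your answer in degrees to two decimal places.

0.87°

At 455 nm (n = 1.338): cos²i = 0.26341 → i = 59.120°, r = 39.899°, D_min = 138.643°, rainbow angle = 41.357°.
At 617 nm (n = 1.332): cos²i = 0.25807 → i = 59.469°, r = 40.290°, D_min = 137.776°, rainbow angle = 42.224°.
Angular width = |41.357° − 42.224°| = 0.867°.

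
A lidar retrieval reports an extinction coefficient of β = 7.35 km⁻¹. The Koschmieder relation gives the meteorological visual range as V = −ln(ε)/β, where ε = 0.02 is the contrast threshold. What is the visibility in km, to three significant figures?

0.532 km

V = −ln(0.02) / 7.35 = 3.912 / 7.35 = 0.5322 km.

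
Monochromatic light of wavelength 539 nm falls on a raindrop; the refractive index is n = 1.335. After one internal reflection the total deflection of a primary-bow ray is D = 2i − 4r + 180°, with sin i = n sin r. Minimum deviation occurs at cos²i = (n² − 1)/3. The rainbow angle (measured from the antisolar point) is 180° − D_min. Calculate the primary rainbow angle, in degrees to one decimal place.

41.8°

cos²i = (1.78222 − 1)/3 = 0.26074; i = arccos(0.51063) = 59.294°.
sin r = sin 59.294°/1.335 = 0.64405; r = 40.094°.
D_min = 2·59.294° − 4·40.094° + 180° = 138.212°.
Rainbow angle = 180° − D_min = 41.788°.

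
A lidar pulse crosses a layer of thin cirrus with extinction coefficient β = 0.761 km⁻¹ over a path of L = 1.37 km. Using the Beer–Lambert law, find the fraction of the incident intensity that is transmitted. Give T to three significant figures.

τ = β·L = 0.761 × 1.37 = 1.0426.
T = exp(−1.0426) = 0.3525.

0.353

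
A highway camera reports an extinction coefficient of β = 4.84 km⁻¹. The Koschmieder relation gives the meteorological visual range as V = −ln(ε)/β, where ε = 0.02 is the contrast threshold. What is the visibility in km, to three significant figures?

V = −ln(0.02) / 4.84 = 3.912 / 4.84 = 0.8083 km.

0.808 km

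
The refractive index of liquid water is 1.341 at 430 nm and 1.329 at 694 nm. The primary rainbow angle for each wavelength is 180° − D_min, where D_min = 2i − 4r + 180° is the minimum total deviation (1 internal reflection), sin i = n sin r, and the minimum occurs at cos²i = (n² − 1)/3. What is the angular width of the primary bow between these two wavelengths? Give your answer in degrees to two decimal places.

1.73°

At 430 nm (n = 1.341): cos²i = 0.26609 → i = 58.946°, r = 39.705°, D_min = 139.071°, rainbow angle = 40.929°.
At 694 nm (n = 1.329): cos²i = 0.25541 → i = 59.643°, r = 40.487°, D_min = 137.337°, rainbow angle = 42.663°.
Angular width = |40.929° − 42.663°| = 1.735°.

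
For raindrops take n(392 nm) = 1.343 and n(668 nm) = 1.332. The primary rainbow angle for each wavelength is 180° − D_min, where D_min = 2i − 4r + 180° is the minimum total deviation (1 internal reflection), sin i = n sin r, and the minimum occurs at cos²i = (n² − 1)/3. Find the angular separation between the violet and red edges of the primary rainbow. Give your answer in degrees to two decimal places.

At 392 nm (n = 1.343): cos²i = 0.26788 → i = 58.830°, r = 39.577°, D_min = 139.354°, rainbow angle = 40.646°.
At 668 nm (n = 1.332): cos²i = 0.25807 → i = 59.469°, r = 40.290°, D_min = 137.776°, rainbow angle = 42.224°.
Angular width = |40.646° − 42.224°| = 1.578°.

1.58°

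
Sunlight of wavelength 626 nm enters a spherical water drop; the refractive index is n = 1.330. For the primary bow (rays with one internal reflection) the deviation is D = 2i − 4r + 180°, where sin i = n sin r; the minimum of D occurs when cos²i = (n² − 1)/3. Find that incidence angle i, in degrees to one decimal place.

59.6°

cos²i = (1.330² − 1)/3 = (1.76890 − 1)/3 = 0.25630.
cos i = 0.50626, so i = 59.585°.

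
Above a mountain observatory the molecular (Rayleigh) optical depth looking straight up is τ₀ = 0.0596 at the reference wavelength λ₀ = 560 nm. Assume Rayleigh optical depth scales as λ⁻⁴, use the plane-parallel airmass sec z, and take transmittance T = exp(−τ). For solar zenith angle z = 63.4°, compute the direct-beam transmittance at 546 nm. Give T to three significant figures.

0.863

sec 63.4° = 2.2333.
τ = 0.0596 × (560/546)⁴ × 2.2333 = 0.0596 × 1.1066 × 2.2333 = 0.1473.
T = exp(−0.1473) = 0.8630.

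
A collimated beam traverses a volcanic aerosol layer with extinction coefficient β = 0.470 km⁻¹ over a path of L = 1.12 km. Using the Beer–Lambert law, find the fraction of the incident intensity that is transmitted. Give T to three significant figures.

τ = β·L = 0.470 × 1.12 = 0.5264.
T = exp(−0.5264) = 0.5907.

0.591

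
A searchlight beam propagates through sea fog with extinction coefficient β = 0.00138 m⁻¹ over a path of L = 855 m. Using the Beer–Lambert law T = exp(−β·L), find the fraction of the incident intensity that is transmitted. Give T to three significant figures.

0.307

τ = β·L = 0.00138 × 855 = 1.1799.
T = exp(−1.1799) = 0.3073.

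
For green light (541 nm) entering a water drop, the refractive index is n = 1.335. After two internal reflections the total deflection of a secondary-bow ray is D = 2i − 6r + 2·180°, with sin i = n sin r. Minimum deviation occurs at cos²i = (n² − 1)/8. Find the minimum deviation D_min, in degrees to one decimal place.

cos²i = (1.78222 − 1)/8 = 0.09778; i = arccos(0.31269) = 71.778°.
sin r = sin 71.778°/1.335 = 0.71150; r = 45.357°.
D_min = 2·71.778° − 6·45.357° + 360° = 231.414°.

231.4°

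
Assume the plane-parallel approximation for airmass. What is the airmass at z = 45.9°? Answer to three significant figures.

X = sec z = 1/cos 45.9° = 1/0.6959 = 1.4370.

1.44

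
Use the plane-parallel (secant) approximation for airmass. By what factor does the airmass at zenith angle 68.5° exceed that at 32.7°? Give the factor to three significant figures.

2.30

X(68.5°)/X(32.7°) = sec 68.5° / sec 32.7° = cos 32.7° / cos 68.5° = 0.8415/0.3665 = 2.2961.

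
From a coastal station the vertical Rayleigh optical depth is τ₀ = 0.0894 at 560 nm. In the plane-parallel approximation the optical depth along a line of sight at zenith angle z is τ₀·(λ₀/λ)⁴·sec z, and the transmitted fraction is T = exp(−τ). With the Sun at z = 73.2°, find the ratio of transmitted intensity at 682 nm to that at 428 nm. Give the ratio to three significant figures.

Airmass: sec 73.2° = 3.4598.
τ(682 nm) = 0.0894 × (560/682)⁴ × 3.4598 = 0.0894 × 0.4546 × 3.4598 = 0.1406.
τ(428 nm) = 0.0894 × (560/428)⁴ × 3.4598 = 0.0894 × 2.9307 × 3.4598 = 0.9065.
T(682)/T(428) = exp(τ_B − τ_A) = exp(0.7659) = 2.1509.

2.15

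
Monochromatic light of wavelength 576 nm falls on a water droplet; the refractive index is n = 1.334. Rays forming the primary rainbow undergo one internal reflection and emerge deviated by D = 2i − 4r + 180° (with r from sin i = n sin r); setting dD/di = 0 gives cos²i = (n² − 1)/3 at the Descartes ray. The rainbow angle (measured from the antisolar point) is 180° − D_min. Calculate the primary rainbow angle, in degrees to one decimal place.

cos²i = (1.77956 − 1)/3 = 0.25985; i = arccos(0.50976) = 59.352°.
sin r = sin 59.352°/1.334 = 0.64492; r = 40.159°.
D_min = 2·59.352° − 4·40.159° + 180° = 138.067°.
Rainbow angle = 180° − D_min = 41.933°.

41.9°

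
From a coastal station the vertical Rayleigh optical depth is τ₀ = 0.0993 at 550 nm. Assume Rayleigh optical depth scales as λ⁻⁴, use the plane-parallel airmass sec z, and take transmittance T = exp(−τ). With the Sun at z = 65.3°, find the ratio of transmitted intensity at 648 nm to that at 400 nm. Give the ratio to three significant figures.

Airmass: sec 65.3° = 2.3931.
τ(648 nm) = 0.0993 × (550/648)⁴ × 2.3931 = 0.0993 × 0.5190 × 2.3931 = 0.1233.
τ(400 nm) = 0.0993 × (550/400)⁴ × 2.3931 = 0.0993 × 3.5745 × 2.3931 = 0.8494.
T(648)/T(400) = exp(τ_B − τ_A) = exp(0.7261) = 2.0670.

2.07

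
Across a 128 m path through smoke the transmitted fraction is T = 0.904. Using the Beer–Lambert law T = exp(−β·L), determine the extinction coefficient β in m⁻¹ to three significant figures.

Beer–Lambert: T = exp(−βL) ⇒ β = −ln(T)/L = −ln(0.904)/128 = 0.1009/128 = 0.0007885 m⁻¹.

0.000788 m⁻¹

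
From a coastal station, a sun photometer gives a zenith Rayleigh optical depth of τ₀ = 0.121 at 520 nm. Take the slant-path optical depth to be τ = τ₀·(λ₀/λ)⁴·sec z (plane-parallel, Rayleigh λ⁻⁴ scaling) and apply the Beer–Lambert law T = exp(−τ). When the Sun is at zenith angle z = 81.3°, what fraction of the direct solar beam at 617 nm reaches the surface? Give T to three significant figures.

sec 81.3° = 6.6111.
τ = 0.121 × (520/617)⁴ × 6.6111 = 0.121 × 0.5045 × 6.6111 = 0.4036.
T = exp(−0.4036) = 0.6679.

0.668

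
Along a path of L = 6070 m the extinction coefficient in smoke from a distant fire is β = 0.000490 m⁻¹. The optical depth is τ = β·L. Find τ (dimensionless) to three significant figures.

2.97

τ = β·L = 0.000490 × 6070 = 2.9743.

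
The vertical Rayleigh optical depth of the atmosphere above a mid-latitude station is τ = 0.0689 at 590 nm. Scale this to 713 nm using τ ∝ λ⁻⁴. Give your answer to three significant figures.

0.0323

τ(713 nm) = τ(590 nm) × (590/713)⁴ = 0.0689 × (0.8275)⁴ = 0.0689 × 0.4689 = 0.0323.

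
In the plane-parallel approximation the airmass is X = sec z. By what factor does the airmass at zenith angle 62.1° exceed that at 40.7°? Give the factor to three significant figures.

X(62.1°)/X(40.7°) = sec 62.1° / sec 40.7° = cos 40.7° / cos 62.1° = 0.7581/0.4679 = 1.6202.

1.62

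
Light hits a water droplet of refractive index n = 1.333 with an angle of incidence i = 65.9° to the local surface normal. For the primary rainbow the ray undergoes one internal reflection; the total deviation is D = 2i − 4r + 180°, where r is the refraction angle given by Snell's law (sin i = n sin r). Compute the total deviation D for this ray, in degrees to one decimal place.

sin r = sin 65.9° / 1.333 = 0.9128/1.333 = 0.6848; r = 43.22°.
D = 2·65.9° − 4·43.22° + 180° = 131.80° − 172.88° + 180° = 138.92°.

138.9°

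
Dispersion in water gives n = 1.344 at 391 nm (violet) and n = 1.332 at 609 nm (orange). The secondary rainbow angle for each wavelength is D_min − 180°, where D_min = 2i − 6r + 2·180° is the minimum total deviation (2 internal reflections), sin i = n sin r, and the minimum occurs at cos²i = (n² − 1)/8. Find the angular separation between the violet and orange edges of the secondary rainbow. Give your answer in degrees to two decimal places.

3.10°

At 391 nm (n = 1.344): cos²i = 0.10079 → i = 71.490°, r = 44.874°, D_min = 233.733°, rainbow angle = 53.733°.
At 609 nm (n = 1.332): cos²i = 0.09678 → i = 71.875°, r = 45.520°, D_min = 230.628°, rainbow angle = 50.628°.
Angular width = |53.733° − 50.628°| = 3.104°.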